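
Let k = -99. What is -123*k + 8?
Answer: 12185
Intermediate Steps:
-123*k + 8 = -123*(-99) + 8 = 12177 + 8 = 12185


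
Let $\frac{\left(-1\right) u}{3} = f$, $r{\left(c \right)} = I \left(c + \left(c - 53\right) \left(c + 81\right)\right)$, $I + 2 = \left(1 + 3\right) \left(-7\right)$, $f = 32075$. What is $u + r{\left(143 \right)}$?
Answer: $-705315$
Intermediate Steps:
$I = -30$ ($I = -2 + \left(1 + 3\right) \left(-7\right) = -2 + 4 \left(-7\right) = -2 - 28 = -30$)
$r{\left(c \right)} = - 30 c - 30 \left(-53 + c\right) \left(81 + c\right)$ ($r{\left(c \right)} = - 30 \left(c + \left(c - 53\right) \left(c + 81\right)\right) = - 30 \left(c + \left(-53 + c\right) \left(81 + c\right)\right) = - 30 c - 30 \left(-53 + c\right) \left(81 + c\right)$)
$u = -96225$ ($u = \left(-3\right) 32075 = -96225$)
$u + r{\left(143 \right)} = -96225 - \left(-4380 + 613470\right) = -96225 - 609090 = -705315$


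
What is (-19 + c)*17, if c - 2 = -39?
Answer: -952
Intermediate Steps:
c = -37 (c = 2 - 39 = -37)
(-19 + c)*17 = (-19 - 37)*17 = -56*17 = -952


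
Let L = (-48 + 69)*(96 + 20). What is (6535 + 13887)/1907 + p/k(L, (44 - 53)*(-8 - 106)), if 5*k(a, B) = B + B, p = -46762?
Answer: -201984863/1956582 ≈ -103.23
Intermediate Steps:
L = 2436 (L = 21*116 = 2436)
k(a, B) = 2*B/5 (k(a, B) = (B + B)/5 = (2*B)/5 = 2*B/5)
(6535 + 13887)/1907 + p/k(L, (44 - 53)*(-8 - 106)) = (6535 + 13887)/1907 - 46762*5/(2*(-8 - 106)*(44 - 53)) = 20422*(1/1907) - 46762/(2*(-9*(-114))/5) = 20422/1907 - 46762/((⅖)*1026) = 20422/1907 - 46762/2052/5 = 20422/1907 - 46762*5/2052 = 20422/1907 - 116905/1026 = -201984863/1956582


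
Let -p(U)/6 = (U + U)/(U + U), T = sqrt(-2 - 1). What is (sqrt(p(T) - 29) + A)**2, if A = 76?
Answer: (76 + I*sqrt(35))**2 ≈ 5741.0 + 899.24*I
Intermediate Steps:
T = I*sqrt(3) (T = sqrt(-3) = I*sqrt(3) ≈ 1.732*I)
p(U) = -6 (p(U) = -6*(U + U)/(U + U) = -6*2*U/(2*U) = -6*2*U*1/(2*U) = -6*1 = -6)
(sqrt(p(T) - 29) + A)**2 = (sqrt(-6 - 29) + 76)**2 = (sqrt(-35) + 76)**2 = (I*sqrt(35) + 76)**2 = (76 + I*sqrt(35))**2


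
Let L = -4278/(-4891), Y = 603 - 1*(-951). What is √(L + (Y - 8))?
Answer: 2*√9251037931/4891 ≈ 39.330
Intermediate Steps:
Y = 1554 (Y = 603 + 951 = 1554)
L = 4278/4891 (L = -4278*(-1/4891) = 4278/4891 ≈ 0.87467)
√(L + (Y - 8)) = √(4278/4891 + (1554 - 8)) = √(4278/4891 + 1546) = √(7565764/4891) = 2*√9251037931/4891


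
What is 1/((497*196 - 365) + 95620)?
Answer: 1/192667 ≈ 5.1903e-6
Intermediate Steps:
1/((497*196 - 365) + 95620) = 1/((97412 - 365) + 95620) = 1/(97047 + 95620) = 1/192667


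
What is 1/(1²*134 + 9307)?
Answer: 1/9441 ≈ 0.00010592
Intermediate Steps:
1/(1²*134 + 9307) = 1/(1*134 + 9307) = 1/(134 + 9307) = 1/9441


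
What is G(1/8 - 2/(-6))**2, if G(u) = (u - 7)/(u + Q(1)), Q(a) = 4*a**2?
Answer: 24649/11449 ≈ 2.1529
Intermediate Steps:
G(u) = (-7 + u)/(4 + u) (G(u) = (u - 7)/(u + 4*1**2) = (-7 + u)/(u + 4*1) = (-7 + u)/(u + 4) = (-7 + u)/(4 + u))
G(1/8 - 2/(-6))**2 = ((-7 + (1/8 - 2/(-6)))/(4 + (1/8 - 2/(-6))))**2 = ((-7 + (1*(1/8) - 2*(-1/6)))/(4 + (1*(1/8) - 2*(-1/6))))**2 = ((-7 + (1/8 + 1/3))/(4 + (1/8 + 1/3)))**2 = ((-7 + 11/24)/(4 + 11/24))**2 = (-157/24/(107/24))**2 = ((24/107)*(-157/24))**2 = (-157/107)**2 = 24649/11449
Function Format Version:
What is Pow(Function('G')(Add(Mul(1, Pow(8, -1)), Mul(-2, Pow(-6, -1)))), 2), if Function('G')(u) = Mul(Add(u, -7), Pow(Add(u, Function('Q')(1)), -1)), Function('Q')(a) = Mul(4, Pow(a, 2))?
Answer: Rational(24649, 11449) ≈ 2.1529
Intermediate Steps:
Function('G')(u) = Mul(Pow(Add(4, u), -1), Add(-7, u)) (Function('G')(u) = Mul(Add(u, -7), Pow(Add(u, Mul(4, Pow(1, 2))), -1)) = Mul(Add(-7, u), Pow(Add(u, Mul(4, 1)), -1)) = Mul(Add(-7, u), Pow(Add(u, 4), -1)) = Mul(Add(-7, u), Pow(Add(4, u), -1)) = Mul(Pow(Add(4, u), -1), Add(-7, u)))
Pow(Function('G')(Add(Mul(1, Pow(8, -1)), Mul(-2, Pow(-6, -1)))), 2) = Pow(Mul(Pow(Add(4, Add(Mul(1, Pow(8, -1)), Mul(-2, Pow(-6, -1)))), -1), Add(-7, Add(Mul(1, Pow(8, -1)), Mul(-2, Pow(-6, -1))))), 2) = Pow(Mul(Pow(Add(4, Add(Mul(1, Rational(1, 8)), Mul(-2, Rational(-1, 6)))), -1), Add(-7, Add(Mul(1, Rational(1, 8)), Mul(-2, Rational(-1, 6))))), 2) = Pow(Mul(Pow(Add(4, Add(Rational(1, 8), Rational(1, 3))), -1), Add(-7, Add(Rational(1, 8), Rational(1, 3)))), 2) = Pow(Mul(Pow(Add(4, Rational(11, 24)), -1), Add(-7, Rational(11, 24))), 2) = Pow(Mul(Pow(Rational(107, 24), -1), Rational(-157, 24)), 2) = Pow(Mul(Rational(24, 107), Rational(-157, 24)), 2) = Pow(Rational(-157, 107), 2) = Rational(24649, 11449)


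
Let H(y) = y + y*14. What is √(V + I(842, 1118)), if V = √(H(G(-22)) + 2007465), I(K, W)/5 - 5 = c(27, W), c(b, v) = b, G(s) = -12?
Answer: √(160 + 7*√40965) ≈ 39.709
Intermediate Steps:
H(y) = 15*y (H(y) = y + 14*y = 15*y)
I(K, W) = 160 (I(K, W) = 25 + 5*27 = 25 + 135 = 160)
V = 7*√40965 (V = √(15*(-12) + 2007465) = √(-180 + 2007465) = √2007285 = 7*√40965 ≈ 1416.8)
√(V + I(842, 1118)) = √(7*√40965 + 160) = √(160 + 7*√40965)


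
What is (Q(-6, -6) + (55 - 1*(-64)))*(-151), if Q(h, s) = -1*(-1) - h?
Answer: -19026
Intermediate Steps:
Q(h, s) = 1 - h
(Q(-6, -6) + (55 - 1*(-64)))*(-151) = ((1 - 1*(-6)) + (55 - 1*(-64)))*(-151) = ((1 + 6) + (55 + 64))*(-151) = (7 + 119)*(-151) = 126*(-151) = -19026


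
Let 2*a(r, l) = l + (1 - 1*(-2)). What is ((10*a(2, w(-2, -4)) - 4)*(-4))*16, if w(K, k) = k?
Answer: 576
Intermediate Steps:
a(r, l) = 3/2 + l/2 (a(r, l) = (l + (1 - 1*(-2)))/2 = (l + (1 + 2))/2 = (l + 3)/2 = (3 + l)/2 = 3/2 + l/2)
((10*a(2, w(-2, -4)) - 4)*(-4))*16 = ((10*(3/2 + (½)*(-4)) - 4)*(-4))*16 = ((10*(3/2 - 2) - 4)*(-4))*16 = ((10*(-½) - 4)*(-4))*16 = ((-5 - 4)*(-4))*16 = -9*(-4)*16 = 36*16 = 576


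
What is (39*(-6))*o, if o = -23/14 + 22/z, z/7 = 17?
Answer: 40599/119 ≈ 341.17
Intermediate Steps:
z = 119 (z = 7*17 = 119)
o = -347/238 (o = -23/14 + 22/119 = -347/238 ≈ -1.4580)
(39*(-6))*o = (39*(-6))*(-347/238) = -234*(-347/238) = 40599/119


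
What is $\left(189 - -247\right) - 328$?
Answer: $108$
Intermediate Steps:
$\left(189 - -247\right) - 328 = \left(189 + 247\right) - 328 = 436 - 328 = 108$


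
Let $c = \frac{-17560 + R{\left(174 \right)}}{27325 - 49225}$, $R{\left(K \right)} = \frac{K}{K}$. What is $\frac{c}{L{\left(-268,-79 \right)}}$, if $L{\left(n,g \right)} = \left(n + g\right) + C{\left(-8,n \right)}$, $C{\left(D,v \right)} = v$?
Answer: $- \frac{1951}{1496500} \approx -0.0013037$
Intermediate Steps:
$R{\left(K \right)} = 1$
$L{\left(n,g \right)} = g + 2 n$ ($L{\left(n,g \right)} = \left(n + g\right) + n = \left(g + n\right) + n = g + 2 n$)
$c = \frac{5853}{7300}$ ($c = \frac{-17560 + 1}{27325 - 49225} = - \frac{17559}{-21900} = \left(-17559\right) \left(- \frac{1}{21900}\right) = \frac{5853}{7300} \approx 0.80178$)
$\frac{c}{L{\left(-268,-79 \right)}} = \frac{5853}{7300 \left(-79 + 2 \left(-268\right)\right)} = \frac{5853}{7300 \left(-79 - 536\right)} = \frac{5853}{7300 \left(-615\right)} = \frac{5853}{7300} \left(- \frac{1}{615}\right) = - \frac{1951}{1496500}$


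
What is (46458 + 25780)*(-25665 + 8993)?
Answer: -1204351936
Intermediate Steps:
(46458 + 25780)*(-25665 + 8993) = 72238*(-16672) = -1204351936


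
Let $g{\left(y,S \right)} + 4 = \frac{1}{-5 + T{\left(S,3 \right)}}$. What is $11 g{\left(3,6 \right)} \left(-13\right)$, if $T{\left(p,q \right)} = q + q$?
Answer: $429$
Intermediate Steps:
$T{\left(p,q \right)} = 2 q$
$g{\left(y,S \right)} = -3$ ($g{\left(y,S \right)} = -4 + \frac{1}{-5 + 2 \cdot 3} = -4 + \frac{1}{-5 + 6} = -4 + 1^{-1} = -4 + 1 = -3$)
$11 g{\left(3,6 \right)} \left(-13\right) = 11 \left(-3\right) \left(-13\right) = \left(-33\right) \left(-13\right) = 429$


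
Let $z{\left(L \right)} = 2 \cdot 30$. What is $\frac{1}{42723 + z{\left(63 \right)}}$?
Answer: $\frac{1}{42783} \approx 2.3374 \cdot 10^{-5}$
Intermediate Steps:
$z{\left(L \right)} = 60$
$\frac{1}{42723 + z{\left(63 \right)}} = \frac{1}{42723 + 60} = \frac{1}{42783}$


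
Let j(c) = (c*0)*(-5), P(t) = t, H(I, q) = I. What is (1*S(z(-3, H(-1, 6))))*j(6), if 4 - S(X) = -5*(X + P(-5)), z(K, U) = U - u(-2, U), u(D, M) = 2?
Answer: 0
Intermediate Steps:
j(c) = 0 (j(c) = 0*(-5) = 0)
z(K, U) = -2 + U (z(K, U) = U - 1*2 = U - 2 = -2 + U)
S(X) = -21 + 5*X (S(X) = 4 - (-5)*(X - 5) = 4 - (-5)*(-5 + X) = 4 - (25 - 5*X) = 4 + (-25 + 5*X) = -21 + 5*X)
(1*S(z(-3, H(-1, 6))))*j(6) = (1*(-21 + 5*(-2 - 1)))*0 = (1*(-21 + 5*(-3)))*0 = (1*(-21 - 15))*0 = (1*(-36))*0 = -36*0 = 0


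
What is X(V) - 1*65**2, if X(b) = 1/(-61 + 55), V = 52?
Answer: -25351/6 ≈ -4225.2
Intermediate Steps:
X(b) = -1/6 (X(b) = 1/(-6) = -1/6)
X(V) - 1*65**2 = -1/6 - 1*65**2 = -1/6 - 1*4225 = -1/6 - 4225 = -25351/6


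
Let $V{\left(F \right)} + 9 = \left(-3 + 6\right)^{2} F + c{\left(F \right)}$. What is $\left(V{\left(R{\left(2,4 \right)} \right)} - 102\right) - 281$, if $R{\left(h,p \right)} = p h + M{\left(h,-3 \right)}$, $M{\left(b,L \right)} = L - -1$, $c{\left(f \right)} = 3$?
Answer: $-335$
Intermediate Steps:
$M{\left(b,L \right)} = 1 + L$ ($M{\left(b,L \right)} = L + 1 = 1 + L$)
$R{\left(h,p \right)} = -2 + h p$ ($R{\left(h,p \right)} = p h + \left(1 - 3\right) = h p - 2 = -2 + h p$)
$V{\left(F \right)} = -6 + 9 F$ ($V{\left(F \right)} = -9 + \left(\left(-3 + 6\right)^{2} F + 3\right) = -9 + \left(3^{2} F + 3\right) = -9 + \left(9 F + 3\right) = -9 + \left(3 + 9 F\right) = -6 + 9 F$)
$\left(V{\left(R{\left(2,4 \right)} \right)} - 102\right) - 281 = \left(\left(-6 + 9 \left(-2 + 2 \cdot 4\right)\right) - 102\right) - 281 = \left(\left(-6 + 9 \left(-2 + 8\right)\right) - 102\right) - 281 = \left(\left(-6 + 9 \cdot 6\right) - 102\right) - 281 = \left(\left(-6 + 54\right) - 102\right) - 281 = \left(48 - 102\right) - 281 = -54 - 281 = -335$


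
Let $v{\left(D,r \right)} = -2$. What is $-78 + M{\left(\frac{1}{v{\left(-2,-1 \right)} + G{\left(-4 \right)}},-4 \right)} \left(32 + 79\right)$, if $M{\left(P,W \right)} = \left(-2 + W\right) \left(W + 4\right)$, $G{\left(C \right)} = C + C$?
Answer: $-78$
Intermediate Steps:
$G{\left(C \right)} = 2 C$
$M{\left(P,W \right)} = \left(-2 + W\right) \left(4 + W\right)$
$-78 + M{\left(\frac{1}{v{\left(-2,-1 \right)} + G{\left(-4 \right)}},-4 \right)} \left(32 + 79\right) = -78 + \left(-8 + \left(-4\right)^{2} + 2 \left(-4\right)\right) \left(32 + 79\right) = -78 + \left(-8 + 16 - 8\right) 111 = -78 + 0 \cdot 111 = -78 + 0 = -78$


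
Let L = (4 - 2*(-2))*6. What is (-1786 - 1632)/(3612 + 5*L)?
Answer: -1709/1926 ≈ -0.88733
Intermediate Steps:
L = 48 (L = (4 + 4)*6 = 8*6 = 48)
(-1786 - 1632)/(3612 + 5*L) = (-1786 - 1632)/(3612 + 5*48) = -3418/(3612 + 240) = -3418/3852 = -3418*1/3852 = -1709/1926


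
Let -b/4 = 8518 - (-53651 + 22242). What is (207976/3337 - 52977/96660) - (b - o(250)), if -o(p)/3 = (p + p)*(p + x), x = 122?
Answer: -42816972958243/107518140 ≈ -3.9823e+5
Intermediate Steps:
o(p) = -6*p*(122 + p) (o(p) = -3*(p + p)*(p + 122) = -3*2*p*(122 + p) = -6*p*(122 + p))
b = -159708 (b = -4*(8518 - (-53651 + 22242)) = -4*(8518 - 1*(-31409)) = -4*(8518 + 31409) = -4*39927 = -159708)
(207976/3337 - 52977/96660) - (b - o(250)) = (207976/3337 - 52977/96660) - (-159708 - (-6)*250*(122 + 250)) = (207976*(1/3337) - 52977*1/96660) - (-159708 - (-6)*250*372) = (207976/3337 - 17659/32220) - (-159708 - 1*(-558000)) = 6642058637/107518140 - (-159708 + 558000) = 6642058637/107518140 - 1*398292 = 6642058637/107518140 - 398292 = -42816972958243/107518140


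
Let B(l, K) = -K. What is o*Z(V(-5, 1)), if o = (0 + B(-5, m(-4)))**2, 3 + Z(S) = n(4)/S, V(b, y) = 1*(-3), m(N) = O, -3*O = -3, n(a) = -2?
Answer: -7/3 ≈ -2.3333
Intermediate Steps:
O = 1 (O = -1/3*(-3) = 1)
m(N) = 1
V(b, y) = -3
Z(S) = -3 - 2/S
o = 1 (o = (0 - 1*1)**2 = (0 - 1)**2 = (-1)**2 = 1)
o*Z(V(-5, 1)) = 1*(-3 - 2/(-3)) = 1*(-3 - 2*(-1/3)) = 1*(-3 + 2/3) = 1*(-7/3) = -7/3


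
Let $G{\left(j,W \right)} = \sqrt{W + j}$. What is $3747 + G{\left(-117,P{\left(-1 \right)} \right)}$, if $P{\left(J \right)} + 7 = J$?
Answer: $3747 + 5 i \sqrt{5} \approx 3747.0 + 11.18 i$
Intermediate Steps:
$P{\left(J \right)} = -7 + J$
$3747 + G{\left(-117,P{\left(-1 \right)} \right)} = 3747 + \sqrt{\left(-7 - 1\right) - 117} = 3747 + \sqrt{-8 - 117} = 3747 + \sqrt{-125} = 3747 + 5 i \sqrt{5}$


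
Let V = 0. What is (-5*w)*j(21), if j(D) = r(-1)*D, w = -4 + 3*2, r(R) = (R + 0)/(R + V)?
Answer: -210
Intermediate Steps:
r(R) = 1 (r(R) = (R + 0)/(R + 0) = R/R = 1)
w = 2 (w = -4 + 6 = 2)
j(D) = D (j(D) = 1*D = D)
(-5*w)*j(21) = -5*2*21 = -10*21 = -210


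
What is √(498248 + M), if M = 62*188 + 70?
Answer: √509974 ≈ 714.13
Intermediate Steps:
M = 11726 (M = 11656 + 70 = 11726)
√(498248 + M) = √(498248 + 11726) = √509974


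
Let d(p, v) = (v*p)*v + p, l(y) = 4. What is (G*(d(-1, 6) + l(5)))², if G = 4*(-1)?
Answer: 17424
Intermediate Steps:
d(p, v) = p + p*v² (d(p, v) = (p*v)*v + p = p*v² + p = p + p*v²)
G = -4
(G*(d(-1, 6) + l(5)))² = (-4*(-(1 + 6²) + 4))² = (-4*(-(1 + 36) + 4))² = (-4*(-1*37 + 4))² = (-4*(-37 + 4))² = (-4*(-33))² = 132² = 17424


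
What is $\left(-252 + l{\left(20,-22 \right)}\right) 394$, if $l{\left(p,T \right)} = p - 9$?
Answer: $-94954$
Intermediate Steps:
$l{\left(p,T \right)} = -9 + p$
$\left(-252 + l{\left(20,-22 \right)}\right) 394 = \left(-252 + \left(-9 + 20\right)\right) 394 = \left(-252 + 11\right) 394 = \left(-241\right) 394 = -94954$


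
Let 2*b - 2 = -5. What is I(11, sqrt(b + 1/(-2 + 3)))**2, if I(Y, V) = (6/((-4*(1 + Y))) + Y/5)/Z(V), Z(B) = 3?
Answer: 6889/14400 ≈ 0.47840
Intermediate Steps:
b = -3/2 (b = 1 + (1/2)*(-5) = 1 - 5/2 = -3/2 ≈ -1.5000)
I(Y, V) = 2/(-4 - 4*Y) + Y/15 (I(Y, V) = (6/((-4*(1 + Y))) + Y/5)/3 = (6/(-4 - 4*Y) + Y*(1/5))*(1/3) = (6/(-4 - 4*Y) + Y/5)*(1/3) = 2/(-4 - 4*Y) + Y/15)
I(11, sqrt(b + 1/(-2 + 3)))**2 = ((-15 + 2*11 + 2*11**2)/(30*(1 + 11)))**2 = ((1/30)*(-15 + 22 + 2*121)/12)**2 = ((1/30)*(1/12)*(-15 + 22 + 242))**2 = ((1/30)*(1/12)*249)**2 = (83/120)**2 = 6889/14400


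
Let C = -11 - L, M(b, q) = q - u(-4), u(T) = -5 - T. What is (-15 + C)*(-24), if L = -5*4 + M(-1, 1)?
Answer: 192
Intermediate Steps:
M(b, q) = 1 + q (M(b, q) = q - (-5 - 1*(-4)) = q - (-5 + 4) = q - 1*(-1) = q + 1 = 1 + q)
L = -18 (L = -5*4 + (1 + 1) = -20 + 2 = -18)
C = 7 (C = -11 - 1*(-18) = -11 + 18 = 7)
(-15 + C)*(-24) = (-15 + 7)*(-24) = -8*(-24) = 192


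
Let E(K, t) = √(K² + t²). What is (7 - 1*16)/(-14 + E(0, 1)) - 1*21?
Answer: -264/13 ≈ -20.308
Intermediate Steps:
(7 - 1*16)/(-14 + E(0, 1)) - 1*21 = (7 - 1*16)/(-14 + √(0² + 1²)) - 1*21 = (7 - 16)/(-14 + √(0 + 1)) - 21 = -9/(-14 + √1) - 21 = -9/(-14 + 1) - 21 = -9/(-13) - 21 = -1/13*(-9) - 21 = 9/13 - 21 = -264/13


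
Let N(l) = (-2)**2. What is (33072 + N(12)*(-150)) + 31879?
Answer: 64351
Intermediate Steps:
N(l) = 4
(33072 + N(12)*(-150)) + 31879 = (33072 + 4*(-150)) + 31879 = (33072 - 600) + 31879 = 32472 + 31879 = 64351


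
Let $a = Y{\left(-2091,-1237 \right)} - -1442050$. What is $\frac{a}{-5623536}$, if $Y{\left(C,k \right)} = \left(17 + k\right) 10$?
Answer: $- \frac{714925}{2811768} \approx -0.25426$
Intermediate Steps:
$Y{\left(C,k \right)} = 170 + 10 k$
$a = 1429850$ ($a = \left(170 + 10 \left(-1237\right)\right) - -1442050 = \left(170 - 12370\right) + 1442050 = -12200 + 1442050 = 1429850$)
$\frac{a}{-5623536} = \frac{1429850}{-5623536} = 1429850 \left(- \frac{1}{5623536}\right) = - \frac{714925}{2811768}$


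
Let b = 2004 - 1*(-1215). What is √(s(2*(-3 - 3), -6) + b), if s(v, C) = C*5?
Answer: √3189 ≈ 56.471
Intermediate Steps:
s(v, C) = 5*C
b = 3219 (b = 2004 + 1215 = 3219)
√(s(2*(-3 - 3), -6) + b) = √(5*(-6) + 3219) = √(-30 + 3219) = √3189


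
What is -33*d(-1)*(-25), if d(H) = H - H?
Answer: 0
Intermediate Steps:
d(H) = 0
-33*d(-1)*(-25) = -33*0*(-25) = 0*(-25) = 0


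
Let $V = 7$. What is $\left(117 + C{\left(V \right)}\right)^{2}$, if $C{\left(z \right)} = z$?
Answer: $15376$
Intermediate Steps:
$\left(117 + C{\left(V \right)}\right)^{2} = \left(117 + 7\right)^{2} = 124^{2} = 15376$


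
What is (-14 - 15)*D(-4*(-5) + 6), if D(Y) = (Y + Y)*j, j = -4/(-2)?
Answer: -3016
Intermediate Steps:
j = 2 (j = -4*(-½) = 2)
D(Y) = 4*Y (D(Y) = (Y + Y)*2 = (2*Y)*2 = 4*Y)
(-14 - 15)*D(-4*(-5) + 6) = (-14 - 15)*(4*(-4*(-5) + 6)) = -116*(20 + 6) = -116*26 = -29*104 = -3016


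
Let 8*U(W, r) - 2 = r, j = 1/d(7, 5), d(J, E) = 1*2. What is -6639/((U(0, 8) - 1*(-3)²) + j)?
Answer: 26556/29 ≈ 915.72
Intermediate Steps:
d(J, E) = 2
j = ½ (j = 1/2 = ½ ≈ 0.50000)
U(W, r) = ¼ + r/8
-6639/((U(0, 8) - 1*(-3)²) + j) = -6639/(((¼ + (⅛)*8) - 1*(-3)²) + ½) = -6639/(((¼ + 1) - 1*9) + ½) = -6639/((5/4 - 9) + ½) = -6639/(-31/4 + ½) = -6639/(-29/4) = -4/29*(-6639) = 26556/29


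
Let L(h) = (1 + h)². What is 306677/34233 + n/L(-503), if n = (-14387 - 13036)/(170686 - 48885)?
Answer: 9413246925293549/1050759313970532 ≈ 8.9585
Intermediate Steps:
n = -27423/121801 ≈ -0.22515
306677/34233 + n/L(-503) = 306677/34233 - 27423/(121801*(1 - 503)²) = 306677*(1/34233) - 27423/(121801*((-502)²)) = 306677/34233 - 27423/121801/252004 = 306677/34233 - 27423/121801*1/252004 = 306677/34233 - 27423/30694339204 = 9413246925293549/1050759313970532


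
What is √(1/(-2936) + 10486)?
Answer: √22597580930/1468 ≈ 102.40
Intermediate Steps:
√(1/(-2936) + 10486) = √(-1/2936 + 10486) = √(30786895/2936) = √22597580930/1468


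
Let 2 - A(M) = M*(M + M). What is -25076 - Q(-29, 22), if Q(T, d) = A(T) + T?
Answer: -23367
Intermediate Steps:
A(M) = 2 - 2*M² (A(M) = 2 - M*(M + M) = 2 - M*2*M = 2 - 2*M²)
Q(T, d) = 2 + T - 2*T² (Q(T, d) = (2 - 2*T²) + T = 2 + T - 2*T²)
-25076 - Q(-29, 22) = -25076 - (2 - 29 - 2*(-29)²) = -25076 - (2 - 29 - 2*841) = -25076 - (2 - 29 - 1682) = -25076 - 1*(-1709) = -25076 + 1709 = -23367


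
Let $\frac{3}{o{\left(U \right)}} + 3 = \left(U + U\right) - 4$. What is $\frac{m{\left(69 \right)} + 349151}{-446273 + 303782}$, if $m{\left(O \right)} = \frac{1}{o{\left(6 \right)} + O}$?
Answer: $- \frac{121504553}{49586868} \approx -2.4503$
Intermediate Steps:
$o{\left(U \right)} = \frac{3}{-7 + 2 U}$ ($o{\left(U \right)} = \frac{3}{-3 + \left(\left(U + U\right) - 4\right)} = \frac{3}{-3 + \left(2 U - 4\right)} = \frac{3}{-3 + \left(-4 + 2 U\right)} = \frac{3}{-7 + 2 U}$)
$m{\left(O \right)} = \frac{1}{\frac{3}{5} + O}$ ($m{\left(O \right)} = \frac{1}{\frac{3}{-7 + 2 \cdot 6} + O} = \frac{1}{\frac{3}{-7 + 12} + O} = \frac{1}{\frac{3}{5} + O}$)
$\frac{m{\left(69 \right)} + 349151}{-446273 + 303782} = \frac{\frac{5}{3 + 5 \cdot 69} + 349151}{-446273 + 303782} = \frac{\frac{5}{3 + 345} + 349151}{-142491} = \left(\frac{5}{348} + 349151\right) \left(- \frac{1}{142491}\right) = \frac{121504553}{348} \left(- \frac{1}{142491}\right) = - \frac{121504553}{49586868}$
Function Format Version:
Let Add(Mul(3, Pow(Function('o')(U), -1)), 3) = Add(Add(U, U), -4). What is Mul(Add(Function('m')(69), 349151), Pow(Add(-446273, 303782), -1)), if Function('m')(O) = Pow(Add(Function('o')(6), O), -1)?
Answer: Rational(-121504553, 49586868) ≈ -2.4503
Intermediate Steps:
Function('o')(U) = Mul(3, Pow(Add(-7, Mul(2, U)), -1)) (Function('o')(U) = Mul(3, Pow(Add(-3, Add(Add(U, U), -4)), -1)) = Mul(3, Pow(Add(-3, Add(Mul(2, U), -4)), -1)) = Mul(3, Pow(Add(-3, Add(-4, Mul(2, U))), -1)) = Mul(3, Pow(Add(-7, Mul(2, U)), -1)))
Function('m')(O) = Pow(Add(Rational(3, 5), O), -1) (Function('m')(O) = Pow(Add(Mul(3, Pow(Add(-7, Mul(2, 6)), -1)), O), -1) = Pow(Add(Mul(3, Pow(Add(-7, 12), -1)), O), -1) = Pow(Add(Mul(3, Pow(5, -1)), O), -1) = Pow(Add(Mul(3, Rational(1, 5)), O), -1) = Pow(Add(Rational(3, 5), O), -1))
Mul(Add(Function('m')(69), 349151), Pow(Add(-446273, 303782), -1)) = Mul(Add(Mul(5, Pow(Add(3, Mul(5, 69)), -1)), 349151), Pow(Add(-446273, 303782), -1)) = Mul(Add(Mul(5, Pow(Add(3, 345), -1)), 349151), Pow(-142491, -1)) = Mul(Add(Mul(5, Pow(348, -1)), 349151), Rational(-1, 142491)) = Mul(Add(Mul(5, Rational(1, 348)), 349151), Rational(-1, 142491)) = Mul(Add(Rational(5, 348), 349151), Rational(-1, 142491)) = Mul(Rational(121504553, 348), Rational(-1, 142491)) = Rational(-121504553, 49586868)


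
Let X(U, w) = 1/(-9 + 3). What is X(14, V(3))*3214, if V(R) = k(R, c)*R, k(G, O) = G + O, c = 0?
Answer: -1607/3 ≈ -535.67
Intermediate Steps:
V(R) = R² (V(R) = (R + 0)*R = R*R = R²)
X(U, w) = -⅙ (X(U, w) = 1/(-6) = -⅙)
X(14, V(3))*3214 = -⅙*3214 = -1607/3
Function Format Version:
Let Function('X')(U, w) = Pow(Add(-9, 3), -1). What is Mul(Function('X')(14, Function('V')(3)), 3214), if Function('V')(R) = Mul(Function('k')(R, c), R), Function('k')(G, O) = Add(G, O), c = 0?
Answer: Rational(-1607, 3) ≈ -535.67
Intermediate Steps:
Function('V')(R) = Pow(R, 2) (Function('V')(R) = Mul(Add(R, 0), R) = Mul(R, R) = Pow(R, 2))
Function('X')(U, w) = Rational(-1, 6) (Function('X')(U, w) = Pow(-6, -1) = Rational(-1, 6))
Mul(Function('X')(14, Function('V')(3)), 3214) = Mul(Rational(-1, 6), 3214) = Rational(-1607, 3)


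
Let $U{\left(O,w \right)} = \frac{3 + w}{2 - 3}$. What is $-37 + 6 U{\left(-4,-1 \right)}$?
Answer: $-49$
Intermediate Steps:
$U{\left(O,w \right)} = -3 - w$ ($U{\left(O,w \right)} = \frac{3 + w}{-1} = \left(3 + w\right) \left(-1\right) = -3 - w$)
$-37 + 6 U{\left(-4,-1 \right)} = -37 + 6 \left(-3 - -1\right) = -37 + 6 \left(-3 + 1\right) = -37 + 6 \left(-2\right) = -37 - 12 = -49$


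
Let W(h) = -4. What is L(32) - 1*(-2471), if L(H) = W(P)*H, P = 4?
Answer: 2343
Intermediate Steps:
L(H) = -4*H
L(32) - 1*(-2471) = -4*32 - 1*(-2471) = -128 + 2471 = 2343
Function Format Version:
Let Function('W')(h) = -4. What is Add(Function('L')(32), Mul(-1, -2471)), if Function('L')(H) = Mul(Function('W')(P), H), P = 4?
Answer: 2343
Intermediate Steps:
Function('L')(H) = Mul(-4, H)
Add(Function('L')(32), Mul(-1, -2471)) = Add(Mul(-4, 32), Mul(-1, -2471)) = Add(-128, 2471) = 2343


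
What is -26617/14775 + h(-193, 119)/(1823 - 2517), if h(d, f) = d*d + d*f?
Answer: -114744374/5126925 ≈ -22.381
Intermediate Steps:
h(d, f) = d**2 + d*f
-26617/14775 + h(-193, 119)/(1823 - 2517) = -26617/14775 + (-193*(-193 + 119))/(1823 - 2517) = -26617*1/14775 - 193*(-74)/(-694) = -26617/14775 + 14282*(-1/694) = -26617/14775 - 7141/347 = -114744374/5126925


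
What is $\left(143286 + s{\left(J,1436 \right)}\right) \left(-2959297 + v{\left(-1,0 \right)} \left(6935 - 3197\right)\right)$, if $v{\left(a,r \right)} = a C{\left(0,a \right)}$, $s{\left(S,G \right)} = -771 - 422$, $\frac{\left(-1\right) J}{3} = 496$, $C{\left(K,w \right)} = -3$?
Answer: $-418901957719$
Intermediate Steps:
$J = -1488$ ($J = \left(-3\right) 496 = -1488$)
$s{\left(S,G \right)} = -1193$ ($s{\left(S,G \right)} = -771 - 422 = -1193$)
$v{\left(a,r \right)} = - 3 a$ ($v{\left(a,r \right)} = a \left(-3\right) = - 3 a$)
$\left(143286 + s{\left(J,1436 \right)}\right) \left(-2959297 + v{\left(-1,0 \right)} \left(6935 - 3197\right)\right) = \left(143286 - 1193\right) \left(-2959297 + \left(-3\right) \left(-1\right) \left(6935 - 3197\right)\right) = 142093 \left(-2959297 + 3 \cdot 3738\right) = 142093 \left(-2959297 + 11214\right) = 142093 \left(-2948083\right) = -418901957719$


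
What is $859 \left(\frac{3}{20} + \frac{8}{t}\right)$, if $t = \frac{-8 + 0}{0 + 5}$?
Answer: $- \frac{83323}{20} \approx -4166.1$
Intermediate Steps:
$t = - \frac{8}{5} \approx -1.6$
$859 \left(\frac{3}{20} + \frac{8}{t}\right) = 859 \left(\frac{3}{20} + \frac{8}{- \frac{8}{5}}\right) = 859 \left(3 \cdot \frac{1}{20} + 8 \left(- \frac{5}{8}\right)\right) = 859 \left(\frac{3}{20} - 5\right) = 859 \left(- \frac{97}{20}\right) = - \frac{83323}{20}$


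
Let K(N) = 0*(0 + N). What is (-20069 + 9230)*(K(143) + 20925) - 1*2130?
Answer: -226808205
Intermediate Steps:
K(N) = 0 (K(N) = 0*N = 0)
(-20069 + 9230)*(K(143) + 20925) - 1*2130 = (-20069 + 9230)*(0 + 20925) - 1*2130 = -10839*20925 - 2130 = -226806075 - 2130 = -226808205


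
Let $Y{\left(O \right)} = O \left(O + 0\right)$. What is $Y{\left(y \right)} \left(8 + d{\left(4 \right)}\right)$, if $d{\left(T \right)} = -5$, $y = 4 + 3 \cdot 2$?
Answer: $300$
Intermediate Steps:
$y = 10$ ($y = 4 + 6 = 10$)
$Y{\left(O \right)} = O^{2}$ ($Y{\left(O \right)} = O O = O^{2}$)
$Y{\left(y \right)} \left(8 + d{\left(4 \right)}\right) = 10^{2} \left(8 - 5\right) = 100 \cdot 3 = 300$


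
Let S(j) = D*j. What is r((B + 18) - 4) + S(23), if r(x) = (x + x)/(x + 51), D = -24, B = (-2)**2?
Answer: -12684/23 ≈ -551.48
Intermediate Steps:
B = 4
r(x) = 2*x/(51 + x) (r(x) = (2*x)/(51 + x) = 2*x/(51 + x))
S(j) = -24*j
r((B + 18) - 4) + S(23) = 2*((4 + 18) - 4)/(51 + ((4 + 18) - 4)) - 24*23 = 2*(22 - 4)/(51 + (22 - 4)) - 552 = 2*18/(51 + 18) - 552 = 2*18/69 - 552 = 2*18*(1/69) - 552 = 12/23 - 552 = -12684/23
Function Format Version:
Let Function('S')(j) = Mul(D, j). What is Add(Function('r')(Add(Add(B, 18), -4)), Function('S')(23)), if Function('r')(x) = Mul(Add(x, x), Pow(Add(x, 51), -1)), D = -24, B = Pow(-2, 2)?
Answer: Rational(-12684, 23) ≈ -551.48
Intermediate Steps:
B = 4
Function('r')(x) = Mul(2, x, Pow(Add(51, x), -1)) (Function('r')(x) = Mul(Mul(2, x), Pow(Add(51, x), -1)) = Mul(2, x, Pow(Add(51, x), -1)))
Function('S')(j) = Mul(-24, j)
Add(Function('r')(Add(Add(B, 18), -4)), Function('S')(23)) = Add(Mul(2, Add(Add(4, 18), -4), Pow(Add(51, Add(Add(4, 18), -4)), -1)), Mul(-24, 23)) = Add(Mul(2, Add(22, -4), Pow(Add(51, Add(22, -4)), -1)), -552) = Add(Mul(2, 18, Pow(Add(51, 18), -1)), -552) = Add(Mul(2, 18, Pow(69, -1)), -552) = Add(Mul(2, 18, Rational(1, 69)), -552) = Add(Rational(12, 23), -552) = Rational(-12684, 23)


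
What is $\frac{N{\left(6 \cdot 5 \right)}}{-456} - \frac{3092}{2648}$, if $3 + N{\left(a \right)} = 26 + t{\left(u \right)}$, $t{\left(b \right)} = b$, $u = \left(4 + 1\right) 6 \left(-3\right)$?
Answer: $- \frac{154067}{150936} \approx -1.0207$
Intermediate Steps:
$u = -90$ ($u = 5 \left(-18\right) = -90$)
$N{\left(a \right)} = -67$ ($N{\left(a \right)} = -3 + \left(26 - 90\right) = -3 - 64 = -67$)
$\frac{N{\left(6 \cdot 5 \right)}}{-456} - \frac{3092}{2648} = - \frac{67}{-456} - \frac{3092}{2648} = \left(-67\right) \left(- \frac{1}{456}\right) - \frac{773}{662} = \frac{67}{456} - \frac{773}{662} = - \frac{154067}{150936}$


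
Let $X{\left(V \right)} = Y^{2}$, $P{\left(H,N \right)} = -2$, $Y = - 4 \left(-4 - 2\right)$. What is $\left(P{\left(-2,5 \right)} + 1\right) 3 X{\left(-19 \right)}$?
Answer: $-1728$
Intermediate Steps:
$Y = 24$ ($Y = \left(-4\right) \left(-6\right) = 24$)
$X{\left(V \right)} = 576$ ($X{\left(V \right)} = 24^{2} = 576$)
$\left(P{\left(-2,5 \right)} + 1\right) 3 X{\left(-19 \right)} = \left(-2 + 1\right) 3 \cdot 576 = \left(-1\right) 3 \cdot 576 = \left(-3\right) 576 = -1728$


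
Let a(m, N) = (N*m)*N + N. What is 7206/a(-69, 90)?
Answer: -1201/93135 ≈ -0.012895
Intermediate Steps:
a(m, N) = N + m*N² (a(m, N) = m*N² + N = N + m*N²)
7206/a(-69, 90) = 7206/((90*(1 + 90*(-69)))) = 7206/((90*(1 - 6210))) = 7206/((90*(-6209))) = 7206/(-558810) = 7206*(-1/558810) = -1201/93135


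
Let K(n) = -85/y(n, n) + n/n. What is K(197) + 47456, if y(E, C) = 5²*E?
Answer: 46745128/985 ≈ 47457.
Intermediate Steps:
y(E, C) = 25*E
K(n) = 1 - 17/(5*n) (K(n) = -85*1/(25*n) + n/n = -17/(5*n) + 1 = 1 - 17/(5*n))
K(197) + 47456 = (-17/5 + 197)/197 + 47456 = (1/197)*(968/5) + 47456 = 968/985 + 47456 = 46745128/985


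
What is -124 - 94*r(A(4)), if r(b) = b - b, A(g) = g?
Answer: -124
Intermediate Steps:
r(b) = 0
-124 - 94*r(A(4)) = -124 - 94*0 = -124 + 0 = -124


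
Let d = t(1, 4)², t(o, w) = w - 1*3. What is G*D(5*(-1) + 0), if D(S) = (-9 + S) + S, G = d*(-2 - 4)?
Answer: 114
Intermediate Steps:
t(o, w) = -3 + w (t(o, w) = w - 3 = -3 + w)
d = 1 (d = (-3 + 4)² = 1² = 1)
G = -6 (G = 1*(-2 - 4) = 1*(-6) = -6)
D(S) = -9 + 2*S
G*D(5*(-1) + 0) = -6*(-9 + 2*(5*(-1) + 0)) = -6*(-9 + 2*(-5 + 0)) = -6*(-9 + 2*(-5)) = -6*(-9 - 10) = -6*(-19) = 114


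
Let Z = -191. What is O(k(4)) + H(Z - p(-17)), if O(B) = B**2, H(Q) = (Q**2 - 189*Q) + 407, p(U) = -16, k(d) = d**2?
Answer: 64363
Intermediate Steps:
H(Q) = 407 + Q**2 - 189*Q
O(k(4)) + H(Z - p(-17)) = (4**2)**2 + (407 + (-191 - 1*(-16))**2 - 189*(-191 - 1*(-16))) = 16**2 + (407 + (-191 + 16)**2 - 189*(-191 + 16)) = 256 + (407 + (-175)**2 - 189*(-175)) = 256 + (407 + 30625 + 33075) = 256 + 64107 = 64363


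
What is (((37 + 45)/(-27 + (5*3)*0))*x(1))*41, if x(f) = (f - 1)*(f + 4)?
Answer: 0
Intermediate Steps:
x(f) = (-1 + f)*(4 + f)
(((37 + 45)/(-27 + (5*3)*0))*x(1))*41 = (((37 + 45)/(-27 + (5*3)*0))*(-4 + 1**2 + 3*1))*41 = ((82/(-27 + 15*0))*(-4 + 1 + 3))*41 = ((82/(-27 + 0))*0)*41 = ((82/(-27))*0)*41 = ((82*(-1/27))*0)*41 = -82/27*0*41 = 0*41 = 0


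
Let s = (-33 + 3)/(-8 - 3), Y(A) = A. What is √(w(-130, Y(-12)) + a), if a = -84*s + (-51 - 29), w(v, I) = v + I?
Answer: I*√54582/11 ≈ 21.239*I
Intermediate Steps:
s = 30/11 (s = -30/(-11) = -30*(-1/11) = 30/11 ≈ 2.7273)
w(v, I) = I + v
a = -3400/11 (a = -84*30/11 + (-51 - 29) = -2520/11 - 80 = -3400/11 ≈ -309.09)
√(w(-130, Y(-12)) + a) = √((-12 - 130) - 3400/11) = √(-142 - 3400/11) = √(-4962/11) = I*√54582/11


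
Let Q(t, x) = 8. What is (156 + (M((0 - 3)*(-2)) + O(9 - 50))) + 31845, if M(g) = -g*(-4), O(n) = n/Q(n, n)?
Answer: 256159/8 ≈ 32020.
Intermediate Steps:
O(n) = n/8
M(g) = 4*g
(156 + (M((0 - 3)*(-2)) + O(9 - 50))) + 31845 = (156 + (4*((0 - 3)*(-2)) + (9 - 50)/8)) + 31845 = (156 + (4*(-3*(-2)) + (1/8)*(-41))) + 31845 = (156 + (4*6 - 41/8)) + 31845 = (156 + (24 - 41/8)) + 31845 = (156 + 151/8) + 31845 = 1399/8 + 31845 = 256159/8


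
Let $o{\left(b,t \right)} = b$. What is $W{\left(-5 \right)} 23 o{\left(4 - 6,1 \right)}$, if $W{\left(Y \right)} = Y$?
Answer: $230$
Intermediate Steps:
$W{\left(-5 \right)} 23 o{\left(4 - 6,1 \right)} = \left(-5\right) 23 \left(4 - 6\right) = - 115 \left(4 - 6\right) = \left(-115\right) \left(-2\right) = 230$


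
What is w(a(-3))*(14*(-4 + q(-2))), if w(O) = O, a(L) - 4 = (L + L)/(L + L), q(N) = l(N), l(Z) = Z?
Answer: -420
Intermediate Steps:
q(N) = N
a(L) = 5 (a(L) = 4 + (L + L)/(L + L) = 4 + (2*L)/((2*L)) = 4 + (2*L)*(1/(2*L)) = 4 + 1 = 5)
w(a(-3))*(14*(-4 + q(-2))) = 5*(14*(-4 - 2)) = 5*(14*(-6)) = 5*(-84) = -420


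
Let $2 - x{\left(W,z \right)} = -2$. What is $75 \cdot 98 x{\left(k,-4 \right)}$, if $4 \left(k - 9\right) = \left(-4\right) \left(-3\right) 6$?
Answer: $29400$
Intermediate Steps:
$k = 27$ ($k = 9 + \frac{\left(-4\right) \left(-3\right) 6}{4} = 9 + \frac{12 \cdot 6}{4} = 9 + \frac{1}{4} \cdot 72 = 9 + 18 = 27$)
$x{\left(W,z \right)} = 4$ ($x{\left(W,z \right)} = 2 - -2 = 2 + 2 = 4$)
$75 \cdot 98 x{\left(k,-4 \right)} = 75 \cdot 98 \cdot 4 = 7350 \cdot 4 = 29400$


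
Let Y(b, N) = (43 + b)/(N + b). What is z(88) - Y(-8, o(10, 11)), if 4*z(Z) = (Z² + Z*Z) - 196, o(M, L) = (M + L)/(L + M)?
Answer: 3828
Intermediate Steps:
o(M, L) = 1 (o(M, L) = (L + M)/(L + M) = 1)
z(Z) = -49 + Z²/2 (z(Z) = ((Z² + Z*Z) - 196)/4 = ((Z² + Z²) - 196)/4 = (2*Z² - 196)/4 = (-196 + 2*Z²)/4 = -49 + Z²/2)
Y(b, N) = (43 + b)/(N + b)
z(88) - Y(-8, o(10, 11)) = (-49 + (½)*88²) - (43 - 8)/(1 - 8) = (-49 + (½)*7744) - 35/(-7) = (-49 + 3872) - (-1)*35/7 = 3823 - 1*(-5) = 3823 + 5 = 3828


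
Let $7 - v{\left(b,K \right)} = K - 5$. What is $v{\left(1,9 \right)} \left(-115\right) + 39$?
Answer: $-306$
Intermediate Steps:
$v{\left(b,K \right)} = 12 - K$ ($v{\left(b,K \right)} = 7 - \left(K - 5\right) = 7 - \left(-5 + K\right) = 12 - K$)
$v{\left(1,9 \right)} \left(-115\right) + 39 = \left(12 - 9\right) \left(-115\right) + 39 = 3 \left(-115\right) + 39 = -345 + 39 = -306$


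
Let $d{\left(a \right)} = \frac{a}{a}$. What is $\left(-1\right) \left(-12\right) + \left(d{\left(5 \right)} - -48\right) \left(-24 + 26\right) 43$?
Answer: $4226$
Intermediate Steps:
$d{\left(a \right)} = 1$
$\left(-1\right) \left(-12\right) + \left(d{\left(5 \right)} - -48\right) \left(-24 + 26\right) 43 = \left(-1\right) \left(-12\right) + \left(1 - -48\right) \left(-24 + 26\right) 43 = 12 + \left(1 + 48\right) 2 \cdot 43 = 12 + 49 \cdot 2 \cdot 43 = 12 + 98 \cdot 43 = 12 + 4214 = 4226$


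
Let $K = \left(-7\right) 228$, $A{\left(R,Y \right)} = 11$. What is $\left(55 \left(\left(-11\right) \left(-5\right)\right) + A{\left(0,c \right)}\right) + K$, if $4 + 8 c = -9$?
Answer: $1440$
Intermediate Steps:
$c = - \frac{13}{8}$ ($c = - \frac{1}{2} + \frac{1}{8} \left(-9\right) = - \frac{1}{2} - \frac{9}{8} = - \frac{13}{8} \approx -1.625$)
$K = -1596$
$\left(55 \left(\left(-11\right) \left(-5\right)\right) + A{\left(0,c \right)}\right) + K = \left(55 \left(\left(-11\right) \left(-5\right)\right) + 11\right) - 1596 = \left(55 \cdot 55 + 11\right) - 1596 = \left(3025 + 11\right) - 1596 = 3036 - 1596 = 1440$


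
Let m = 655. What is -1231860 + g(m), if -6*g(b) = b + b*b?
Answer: -3910420/3 ≈ -1.3035e+6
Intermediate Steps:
g(b) = -b/6 - b²/6 (g(b) = -(b + b*b)/6 = -(b + b²)/6 = -b/6 - b²/6)
-1231860 + g(m) = -1231860 - ⅙*655*(1 + 655) = -1231860 - ⅙*655*656 = -1231860 - 214840/3 = -3910420/3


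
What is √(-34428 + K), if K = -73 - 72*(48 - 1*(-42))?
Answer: I*√40981 ≈ 202.44*I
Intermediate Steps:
K = -6553 (K = -73 - 72*(48 + 42) = -73 - 72*90 = -73 - 6480 = -6553)
√(-34428 + K) = √(-34428 - 6553) = √(-40981) = I*√40981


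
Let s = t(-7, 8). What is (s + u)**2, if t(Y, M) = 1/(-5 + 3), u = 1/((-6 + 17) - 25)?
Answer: 16/49 ≈ 0.32653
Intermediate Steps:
u = -1/14 (u = 1/(11 - 25) = 1/(-14) = -1/14 ≈ -0.071429)
t(Y, M) = -1/2 (t(Y, M) = 1/(-2) = -1/2)
s = -1/2 ≈ -0.50000
(s + u)**2 = (-1/2 - 1/14)**2 = (-4/7)**2 = 16/49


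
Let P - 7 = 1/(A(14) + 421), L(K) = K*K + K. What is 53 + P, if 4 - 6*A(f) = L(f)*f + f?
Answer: 12717/212 ≈ 59.986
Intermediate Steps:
L(K) = K + K² (L(K) = K² + K = K + K²)
A(f) = ⅔ - f/6 - f²*(1 + f)/6 (A(f) = ⅔ - ((f*(1 + f))*f + f)/6 = ⅔ - (f²*(1 + f) + f)/6 = ⅔ - (f + f²*(1 + f))/6 = ⅔ + (-f/6 - f²*(1 + f)/6) = ⅔ - f/6 - f²*(1 + f)/6)
P = 1481/212 (P = 7 + 1/((⅔ - ⅙*14 - ⅙*14² - ⅙*14³) + 421) = 7 + 1/((⅔ - 7/3 - ⅙*196 - ⅙*2744) + 421) = 7 + 1/((⅔ - 7/3 - 98/3 - 1372/3) + 421) = 7 + 1/(-1475/3 + 421) = 7 + 1/(-212/3) = 7 - 3/212 = 1481/212 ≈ 6.9858)
53 + P = 53 + 1481/212 = 12717/212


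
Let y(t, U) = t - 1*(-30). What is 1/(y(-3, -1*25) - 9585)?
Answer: -1/9558 ≈ -0.00010462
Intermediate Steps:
y(t, U) = 30 + t (y(t, U) = t + 30 = 30 + t)
1/(y(-3, -1*25) - 9585) = 1/((30 - 3) - 9585) = 1/(27 - 9585) = 1/(-9558) = -1/9558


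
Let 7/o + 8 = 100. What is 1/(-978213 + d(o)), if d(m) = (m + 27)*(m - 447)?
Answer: -8464/8382017279 ≈ -1.0098e-6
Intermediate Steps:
o = 7/92 (o = 7/(-8 + 100) = 7/92 ≈ 0.076087)
d(m) = (-447 + m)*(27 + m) (d(m) = (27 + m)*(-447 + m) = (-447 + m)*(27 + m))
1/(-978213 + d(o)) = 1/(-978213 + (-12069 + (7/92)² - 420*7/92)) = 1/(-978213 + (-12069 + 49/8464 - 735/23)) = 1/(-978213 - 102422447/8464) = 1/(-8382017279/8464) = -8464/8382017279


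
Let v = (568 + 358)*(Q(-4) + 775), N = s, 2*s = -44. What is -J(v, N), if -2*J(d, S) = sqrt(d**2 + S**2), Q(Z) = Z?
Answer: 5*sqrt(5097188914) ≈ 3.5697e+5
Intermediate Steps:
s = -22 (s = (1/2)*(-44) = -22)
N = -22
v = 713946 (v = (568 + 358)*(-4 + 775) = 926*771 = 713946)
J(d, S) = -sqrt(S**2 + d**2)/2 (J(d, S) = -sqrt(d**2 + S**2)/2 = -sqrt(S**2 + d**2)/2)
-J(v, N) = -(-1)*sqrt((-22)**2 + 713946**2)/2 = -(-1)*sqrt(484 + 509718890916)/2 = -(-1)*sqrt(509718891400)/2 = -(-1)*10*sqrt(5097188914)/2 = -(-5)*sqrt(5097188914) = 5*sqrt(5097188914)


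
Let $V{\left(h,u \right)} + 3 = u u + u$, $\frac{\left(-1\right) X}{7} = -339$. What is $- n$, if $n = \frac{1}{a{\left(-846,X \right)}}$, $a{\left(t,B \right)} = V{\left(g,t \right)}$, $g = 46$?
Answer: $- \frac{1}{714867} \approx -1.3989 \cdot 10^{-6}$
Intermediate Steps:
$X = 2373$ ($X = \left(-7\right) \left(-339\right) = 2373$)
$V{\left(h,u \right)} = -3 + u + u^{2}$ ($V{\left(h,u \right)} = -3 + \left(u u + u\right) = -3 + \left(u^{2} + u\right) = -3 + \left(u + u^{2}\right) = -3 + u + u^{2}$)
$a{\left(t,B \right)} = -3 + t + t^{2}$
$n = \frac{1}{714867}$ ($n = \frac{1}{-3 - 846 + \left(-846\right)^{2}} = \frac{1}{-3 - 846 + 715716} = \frac{1}{714867} \approx 1.3989 \cdot 10^{-6}$)
$- n = \left(-1\right) \frac{1}{714867} = - \frac{1}{714867}$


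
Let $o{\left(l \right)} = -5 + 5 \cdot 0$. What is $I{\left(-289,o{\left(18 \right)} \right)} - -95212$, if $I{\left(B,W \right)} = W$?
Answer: $95207$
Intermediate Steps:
$o{\left(l \right)} = -5$ ($o{\left(l \right)} = -5 + 0 = -5$)
$I{\left(-289,o{\left(18 \right)} \right)} - -95212 = -5 - -95212 = -5 + 95212 = 95207$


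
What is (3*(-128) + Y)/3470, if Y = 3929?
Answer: 709/694 ≈ 1.0216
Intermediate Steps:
(3*(-128) + Y)/3470 = (3*(-128) + 3929)/3470 = (-384 + 3929)*(1/3470) = 3545*(1/3470) = 709/694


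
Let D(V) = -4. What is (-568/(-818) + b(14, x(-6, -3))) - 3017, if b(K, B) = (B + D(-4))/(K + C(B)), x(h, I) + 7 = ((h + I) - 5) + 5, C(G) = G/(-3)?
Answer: -35788671/11861 ≈ -3017.3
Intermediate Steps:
C(G) = -G/3 (C(G) = G*(-1/3) = -G/3)
x(h, I) = -7 + I + h (x(h, I) = -7 + (((h + I) - 5) + 5) = -7 + (((I + h) - 5) + 5) = -7 + ((-5 + I + h) + 5) = -7 + (I + h) = -7 + I + h)
b(K, B) = (-4 + B)/(K - B/3) (b(K, B) = (B - 4)/(K - B/3) = (-4 + B)/(K - B/3))
(-568/(-818) + b(14, x(-6, -3))) - 3017 = (-568/(-818) + 3*(4 - (-7 - 3 - 6))/((-7 - 3 - 6) - 3*14)) - 3017 = (-568*(-1/818) + 3*(4 - 1*(-16))/(-16 - 42)) - 3017 = (284/409 + 3*(4 + 16)/(-58)) - 3017 = (284/409 + 3*(-1/58)*20) - 3017 = (284/409 - 30/29) - 3017 = -4034/11861 - 3017 = -35788671/11861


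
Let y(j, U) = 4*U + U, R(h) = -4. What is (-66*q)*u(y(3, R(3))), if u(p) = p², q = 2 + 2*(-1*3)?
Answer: 105600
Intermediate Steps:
q = -4 (q = 2 + 2*(-3) = 2 - 6 = -4)
y(j, U) = 5*U
(-66*q)*u(y(3, R(3))) = (-66*(-4))*(5*(-4))² = 264*(-20)² = 264*400 = 105600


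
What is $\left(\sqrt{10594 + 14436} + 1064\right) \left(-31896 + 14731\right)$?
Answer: $-18263560 - 17165 \sqrt{25030} \approx -2.0979 \cdot 10^{7}$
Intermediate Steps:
$\left(\sqrt{10594 + 14436} + 1064\right) \left(-31896 + 14731\right) = \left(\sqrt{25030} + 1064\right) \left(-17165\right) = \left(1064 + \sqrt{25030}\right) \left(-17165\right) = -18263560 - 17165 \sqrt{25030}$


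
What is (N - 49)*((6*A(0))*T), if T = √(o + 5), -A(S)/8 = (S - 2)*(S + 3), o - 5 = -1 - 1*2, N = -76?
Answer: -36000*√7 ≈ -95247.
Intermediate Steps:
o = 2 (o = 5 + (-1 - 1*2) = 5 + (-1 - 2) = 5 - 3 = 2)
A(S) = -8*(-2 + S)*(3 + S) (A(S) = -8*(S - 2)*(S + 3) = -8*(-2 + S)*(3 + S))
T = √7 (T = √(2 + 5) = √7 ≈ 2.6458)
(N - 49)*((6*A(0))*T) = (-76 - 49)*((6*(48 - 8*0 - 8*0²))*√7) = -125*6*(48 + 0 - 8*0)*√7 = -125*6*(48 + 0 + 0)*√7 = -125*6*48*√7 = -36000*√7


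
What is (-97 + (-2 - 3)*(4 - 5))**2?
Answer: 8464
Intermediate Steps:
(-97 + (-2 - 3)*(4 - 5))**2 = (-97 - 5*(-1))**2 = (-97 + 5)**2 = (-92)**2 = 8464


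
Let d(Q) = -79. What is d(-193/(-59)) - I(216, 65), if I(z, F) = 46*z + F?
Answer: -10080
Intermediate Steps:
I(z, F) = F + 46*z
d(-193/(-59)) - I(216, 65) = -79 - (65 + 46*216) = -79 - (65 + 9936) = -79 - 1*10001 = -79 - 10001 = -10080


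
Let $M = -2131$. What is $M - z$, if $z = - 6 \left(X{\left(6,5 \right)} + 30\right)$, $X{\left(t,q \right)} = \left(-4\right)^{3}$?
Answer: $-2335$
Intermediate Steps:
$X{\left(t,q \right)} = -64$
$z = 204$ ($z = - 6 \left(-64 + 30\right) = \left(-6\right) \left(-34\right) = 204$)
$M - z = -2131 - 204 = -2335$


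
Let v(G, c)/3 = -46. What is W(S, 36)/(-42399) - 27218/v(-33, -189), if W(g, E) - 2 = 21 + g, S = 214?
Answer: 64110182/325059 ≈ 197.23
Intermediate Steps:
v(G, c) = -138 (v(G, c) = 3*(-46) = -138)
W(g, E) = 23 + g (W(g, E) = 2 + (21 + g) = 23 + g)
W(S, 36)/(-42399) - 27218/v(-33, -189) = (23 + 214)/(-42399) - 27218/(-138) = 237*(-1/42399) - 27218*(-1/138) = -79/14133 + 13609/69 = 64110182/325059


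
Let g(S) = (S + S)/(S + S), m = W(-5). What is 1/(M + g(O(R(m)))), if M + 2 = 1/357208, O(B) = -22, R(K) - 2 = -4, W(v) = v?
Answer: -357208/357207 ≈ -1.0000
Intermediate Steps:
m = -5
R(K) = -2 (R(K) = 2 - 4 = -2)
M = -714415/357208 (M = -2 + 1/357208 = -714415/357208 ≈ -2.0000)
g(S) = 1 (g(S) = (2*S)/((2*S)) = (2*S)*(1/(2*S)) = 1)
1/(M + g(O(R(m)))) = 1/(-714415/357208 + 1) = 1/(-357207/357208) = -357208/357207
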